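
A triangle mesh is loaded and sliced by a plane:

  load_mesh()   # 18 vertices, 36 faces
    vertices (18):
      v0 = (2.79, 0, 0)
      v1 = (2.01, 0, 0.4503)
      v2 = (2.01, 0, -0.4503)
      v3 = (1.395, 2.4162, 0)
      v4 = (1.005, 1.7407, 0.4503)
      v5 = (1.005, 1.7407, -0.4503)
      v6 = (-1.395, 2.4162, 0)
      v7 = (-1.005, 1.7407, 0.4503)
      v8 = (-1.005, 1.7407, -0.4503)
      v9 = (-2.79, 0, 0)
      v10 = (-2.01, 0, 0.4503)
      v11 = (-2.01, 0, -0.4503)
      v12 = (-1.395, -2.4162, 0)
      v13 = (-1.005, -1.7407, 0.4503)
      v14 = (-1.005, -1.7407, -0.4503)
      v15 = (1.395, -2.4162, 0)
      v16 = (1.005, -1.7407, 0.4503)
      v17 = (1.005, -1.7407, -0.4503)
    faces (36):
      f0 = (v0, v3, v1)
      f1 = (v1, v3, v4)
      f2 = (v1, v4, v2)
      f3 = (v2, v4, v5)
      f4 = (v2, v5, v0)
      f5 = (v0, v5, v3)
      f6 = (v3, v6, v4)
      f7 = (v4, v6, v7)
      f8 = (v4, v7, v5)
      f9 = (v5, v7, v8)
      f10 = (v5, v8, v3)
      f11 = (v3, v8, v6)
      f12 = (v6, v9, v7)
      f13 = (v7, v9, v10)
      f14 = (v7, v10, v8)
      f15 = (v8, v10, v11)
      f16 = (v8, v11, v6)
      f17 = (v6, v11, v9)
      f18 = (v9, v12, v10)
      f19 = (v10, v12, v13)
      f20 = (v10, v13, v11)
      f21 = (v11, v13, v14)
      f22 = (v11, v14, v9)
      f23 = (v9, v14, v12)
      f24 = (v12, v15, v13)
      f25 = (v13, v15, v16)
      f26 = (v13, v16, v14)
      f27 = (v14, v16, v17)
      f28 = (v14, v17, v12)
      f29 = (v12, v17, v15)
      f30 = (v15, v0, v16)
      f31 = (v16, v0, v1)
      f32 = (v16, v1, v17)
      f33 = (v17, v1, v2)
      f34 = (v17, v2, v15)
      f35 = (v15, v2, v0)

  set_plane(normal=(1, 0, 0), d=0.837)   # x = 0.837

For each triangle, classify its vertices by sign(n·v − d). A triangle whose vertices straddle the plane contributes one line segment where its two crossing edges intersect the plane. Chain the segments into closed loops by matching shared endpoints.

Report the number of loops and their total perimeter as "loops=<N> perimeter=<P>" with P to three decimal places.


Straddling triangles (12 of 36):
  (v3,v6,v4) [+-+] → (0.837, 2.4162, 0)–(0.837, 1.78798, 0.418779)  len=0.7550
  (v4,v6,v7) [+--] → (0.837, 1.78798, 0.418779)–(0.837, 1.7407, 0.4503)  len=0.0568
  (v4,v7,v5) [+-+] → (0.837, 1.7407, 0.4503)–(0.837, 1.7407, -0.375026)  len=0.8253
  (v5,v7,v8) [+--] → (0.837, 1.7407, -0.375026)–(0.837, 1.7407, -0.4503)  len=0.0753
  (v5,v8,v3) [+-+] → (0.837, 1.7407, -0.4503)–(0.837, 2.25915, -0.104695)  len=0.6231
  (v3,v8,v6) [+--] → (0.837, 2.25915, -0.104695)–(0.837, 2.4162, 0)  len=0.1888
  (v12,v15,v13) [-+-] → (0.837, -2.4162, 0)–(0.837, -2.25915, 0.104695)  len=0.1888
  (v13,v15,v16) [-++] → (0.837, -2.25915, 0.104695)–(0.837, -1.7407, 0.4503)  len=0.6231
  (v13,v16,v14) [-+-] → (0.837, -1.7407, 0.4503)–(0.837, -1.7407, 0.375026)  len=0.0753
  (v14,v16,v17) [-++] → (0.837, -1.7407, 0.375026)–(0.837, -1.7407, -0.4503)  len=0.8253
  (v14,v17,v12) [-+-] → (0.837, -1.7407, -0.4503)–(0.837, -1.78798, -0.418779)  len=0.0568
  (v12,v17,v15) [-++] → (0.837, -1.78798, -0.418779)–(0.837, -2.4162, 0)  len=0.7550

Chained into 2 loop(s):
  loop 1: 6 segments, perimeter = 2.5243
  loop 2: 6 segments, perimeter = 2.5243
Total perimeter = 5.049

loops=2 perimeter=5.049


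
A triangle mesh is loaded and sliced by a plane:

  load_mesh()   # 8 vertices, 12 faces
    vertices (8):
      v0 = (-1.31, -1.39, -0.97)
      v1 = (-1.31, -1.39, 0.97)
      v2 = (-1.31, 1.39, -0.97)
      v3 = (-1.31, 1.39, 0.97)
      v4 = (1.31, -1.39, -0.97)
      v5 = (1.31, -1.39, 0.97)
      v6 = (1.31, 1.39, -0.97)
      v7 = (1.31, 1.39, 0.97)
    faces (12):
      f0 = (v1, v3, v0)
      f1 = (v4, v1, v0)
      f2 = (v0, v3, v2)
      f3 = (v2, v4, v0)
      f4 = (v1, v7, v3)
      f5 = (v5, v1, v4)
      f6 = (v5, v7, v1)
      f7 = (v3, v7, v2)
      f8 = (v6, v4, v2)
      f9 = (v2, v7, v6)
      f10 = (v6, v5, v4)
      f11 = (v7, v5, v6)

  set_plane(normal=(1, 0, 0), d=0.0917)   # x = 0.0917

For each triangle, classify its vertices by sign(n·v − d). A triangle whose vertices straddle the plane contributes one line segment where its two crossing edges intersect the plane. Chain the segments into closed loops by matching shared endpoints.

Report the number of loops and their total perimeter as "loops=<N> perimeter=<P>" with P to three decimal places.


loops=1 perimeter=9.440

Straddling triangles (8 of 12):
  (v4,v1,v0) [+--] → (0.0917, -1.39, -0.0679)–(0.0917, -1.39, -0.97)  len=0.9021
  (v2,v4,v0) [-+-] → (0.0917, -0.0973, -0.97)–(0.0917, -1.39, -0.97)  len=1.2927
  (v1,v7,v3) [-+-] → (0.0917, 0.0973, 0.97)–(0.0917, 1.39, 0.97)  len=1.2927
  (v5,v1,v4) [+-+] → (0.0917, -1.39, 0.97)–(0.0917, -1.39, -0.0679)  len=1.0379
  (v5,v7,v1) [++-] → (0.0917, 0.0973, 0.97)–(0.0917, -1.39, 0.97)  len=1.4873
  (v3,v7,v2) [-+-] → (0.0917, 1.39, 0.97)–(0.0917, 1.39, 0.0679)  len=0.9021
  (v6,v4,v2) [++-] → (0.0917, -0.0973, -0.97)–(0.0917, 1.39, -0.97)  len=1.4873
  (v2,v7,v6) [-++] → (0.0917, 1.39, 0.0679)–(0.0917, 1.39, -0.97)  len=1.0379

Chained into 1 loop(s):
  loop 1: 8 segments, perimeter = 9.4400
Total perimeter = 9.440


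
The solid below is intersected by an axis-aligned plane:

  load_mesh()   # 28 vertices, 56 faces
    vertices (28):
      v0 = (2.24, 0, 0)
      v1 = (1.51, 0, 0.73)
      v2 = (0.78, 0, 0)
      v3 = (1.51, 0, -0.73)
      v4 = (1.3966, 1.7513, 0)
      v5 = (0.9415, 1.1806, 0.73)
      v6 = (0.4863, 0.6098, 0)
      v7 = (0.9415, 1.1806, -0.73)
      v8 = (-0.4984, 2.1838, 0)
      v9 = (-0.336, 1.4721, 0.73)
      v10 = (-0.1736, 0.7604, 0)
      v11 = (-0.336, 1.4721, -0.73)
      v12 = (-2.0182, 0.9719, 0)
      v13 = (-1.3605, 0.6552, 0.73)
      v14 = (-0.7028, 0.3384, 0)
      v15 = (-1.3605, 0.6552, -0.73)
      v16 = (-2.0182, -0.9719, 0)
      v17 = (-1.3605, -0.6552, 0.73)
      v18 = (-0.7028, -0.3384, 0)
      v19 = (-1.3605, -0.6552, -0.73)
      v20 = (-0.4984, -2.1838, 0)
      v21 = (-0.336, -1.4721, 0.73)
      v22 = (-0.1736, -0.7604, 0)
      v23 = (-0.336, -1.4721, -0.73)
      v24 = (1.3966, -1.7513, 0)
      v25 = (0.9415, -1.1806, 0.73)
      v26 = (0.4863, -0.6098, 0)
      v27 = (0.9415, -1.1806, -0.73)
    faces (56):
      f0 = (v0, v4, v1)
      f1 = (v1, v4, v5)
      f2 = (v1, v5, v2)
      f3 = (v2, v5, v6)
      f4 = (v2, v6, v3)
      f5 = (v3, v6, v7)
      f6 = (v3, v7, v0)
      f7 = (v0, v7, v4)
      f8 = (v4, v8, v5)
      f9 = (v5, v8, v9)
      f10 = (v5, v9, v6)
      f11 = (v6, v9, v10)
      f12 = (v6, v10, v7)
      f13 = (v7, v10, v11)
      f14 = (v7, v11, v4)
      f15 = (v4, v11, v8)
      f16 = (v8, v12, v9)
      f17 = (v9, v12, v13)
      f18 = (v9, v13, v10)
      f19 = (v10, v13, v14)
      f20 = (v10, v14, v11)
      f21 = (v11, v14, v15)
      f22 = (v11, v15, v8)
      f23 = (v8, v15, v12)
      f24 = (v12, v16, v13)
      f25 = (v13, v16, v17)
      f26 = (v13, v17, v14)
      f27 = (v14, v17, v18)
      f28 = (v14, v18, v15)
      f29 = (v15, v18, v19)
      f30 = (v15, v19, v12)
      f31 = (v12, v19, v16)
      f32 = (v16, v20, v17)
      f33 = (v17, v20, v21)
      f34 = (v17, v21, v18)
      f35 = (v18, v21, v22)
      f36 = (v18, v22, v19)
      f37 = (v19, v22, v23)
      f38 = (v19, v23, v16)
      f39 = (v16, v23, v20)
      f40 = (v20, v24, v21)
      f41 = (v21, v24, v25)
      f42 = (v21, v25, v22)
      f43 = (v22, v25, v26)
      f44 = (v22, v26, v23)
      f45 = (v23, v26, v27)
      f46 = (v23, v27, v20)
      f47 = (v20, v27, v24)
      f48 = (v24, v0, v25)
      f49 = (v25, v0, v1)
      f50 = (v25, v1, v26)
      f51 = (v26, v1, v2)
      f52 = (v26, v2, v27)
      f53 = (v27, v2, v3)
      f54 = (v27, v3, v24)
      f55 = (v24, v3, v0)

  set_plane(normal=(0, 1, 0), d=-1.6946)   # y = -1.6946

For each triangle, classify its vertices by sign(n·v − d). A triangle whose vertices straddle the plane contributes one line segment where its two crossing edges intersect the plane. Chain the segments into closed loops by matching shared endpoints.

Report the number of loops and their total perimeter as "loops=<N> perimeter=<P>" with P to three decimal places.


Straddling triangles (10 of 56):
  (v16,v20,v17) [+-+] → (-1.11189, -1.6946, 0)–(-0.774299, -1.6946, 0.233623)  len=0.4105
  (v17,v20,v21) [+-+] → (-0.774299, -1.6946, 0.233623)–(-0.386771, -1.6946, 0.501779)  len=0.4713
  (v16,v23,v20) [++-] → (-0.386771, -1.6946, -0.501779)–(-1.11189, -1.6946, 0)  len=0.8818
  (v20,v24,v21) [--+] → (1.04474, -1.6946, 0.148249)–(-0.386771, -1.6946, 0.501779)  len=1.4745
  (v21,v24,v25) [+-+] → (1.04474, -1.6946, 0.148249)–(1.35139, -1.6946, 0.0725267)  len=0.3159
  (v23,v27,v20) [++-] → (0.203752, -1.6946, -0.355977)–(-0.386771, -1.6946, -0.501779)  len=0.6083
  (v20,v27,v24) [-+-] → (0.203752, -1.6946, -0.355977)–(1.35139, -1.6946, -0.0725267)  len=1.1821
  (v24,v0,v25) [-++] → (1.42391, -1.6946, 0)–(1.35139, -1.6946, 0.0725267)  len=0.1026
  (v27,v3,v24) [++-] → (1.40027, -1.6946, -0.0236344)–(1.35139, -1.6946, -0.0725267)  len=0.0691
  (v24,v3,v0) [-++] → (1.40027, -1.6946, -0.0236344)–(1.42391, -1.6946, 0)  len=0.0334

Chained into 1 loop(s):
  loop 1: 10 segments, perimeter = 5.5495
Total perimeter = 5.549

loops=1 perimeter=5.549


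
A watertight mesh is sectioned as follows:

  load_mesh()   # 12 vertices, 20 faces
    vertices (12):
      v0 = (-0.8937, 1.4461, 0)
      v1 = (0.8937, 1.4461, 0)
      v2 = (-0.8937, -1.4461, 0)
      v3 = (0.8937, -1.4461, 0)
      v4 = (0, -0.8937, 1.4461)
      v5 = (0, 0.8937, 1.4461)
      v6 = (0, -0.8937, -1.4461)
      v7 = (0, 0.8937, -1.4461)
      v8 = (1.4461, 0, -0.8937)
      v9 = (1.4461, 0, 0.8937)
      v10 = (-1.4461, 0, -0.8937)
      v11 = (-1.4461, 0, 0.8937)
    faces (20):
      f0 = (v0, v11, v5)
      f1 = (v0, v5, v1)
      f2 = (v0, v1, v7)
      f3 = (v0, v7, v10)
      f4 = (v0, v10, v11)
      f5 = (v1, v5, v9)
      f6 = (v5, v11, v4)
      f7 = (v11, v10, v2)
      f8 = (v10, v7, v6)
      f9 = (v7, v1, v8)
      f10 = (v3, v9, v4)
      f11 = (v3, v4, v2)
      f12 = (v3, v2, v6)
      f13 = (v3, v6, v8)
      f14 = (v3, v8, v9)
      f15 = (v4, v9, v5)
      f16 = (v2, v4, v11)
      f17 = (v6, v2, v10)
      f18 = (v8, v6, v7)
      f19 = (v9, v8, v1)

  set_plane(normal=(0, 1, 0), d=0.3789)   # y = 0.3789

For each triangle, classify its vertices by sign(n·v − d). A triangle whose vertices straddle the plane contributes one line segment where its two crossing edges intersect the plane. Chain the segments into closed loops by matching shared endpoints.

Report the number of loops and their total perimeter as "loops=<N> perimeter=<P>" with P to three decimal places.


loops=1 perimeter=8.854

Straddling triangles (10 of 20):
  (v0,v11,v5) [+-+] → (-1.30136, 0.3789, 0.659537)–(-0.833, 0.3789, 1.1279)  len=0.6624
  (v0,v7,v10) [++-] → (-0.833, 0.3789, -1.1279)–(-1.30136, 0.3789, -0.659537)  len=0.6624
  (v0,v10,v11) [+--] → (-1.30136, 0.3789, -0.659537)–(-1.30136, 0.3789, 0.659537)  len=1.3191
  (v1,v5,v9) [++-] → (0.833, 0.3789, 1.1279)–(1.30136, 0.3789, 0.659537)  len=0.6624
  (v5,v11,v4) [+--] → (-0.833, 0.3789, 1.1279)–(0, 0.3789, 1.4461)  len=0.8917
  (v10,v7,v6) [-+-] → (-0.833, 0.3789, -1.1279)–(0, 0.3789, -1.4461)  len=0.8917
  (v7,v1,v8) [++-] → (1.30136, 0.3789, -0.659537)–(0.833, 0.3789, -1.1279)  len=0.6624
  (v4,v9,v5) [--+] → (0.833, 0.3789, 1.1279)–(0, 0.3789, 1.4461)  len=0.8917
  (v8,v6,v7) [--+] → (0, 0.3789, -1.4461)–(0.833, 0.3789, -1.1279)  len=0.8917
  (v9,v8,v1) [--+] → (1.30136, 0.3789, -0.659537)–(1.30136, 0.3789, 0.659537)  len=1.3191

Chained into 1 loop(s):
  loop 1: 10 segments, perimeter = 8.8544
Total perimeter = 8.854


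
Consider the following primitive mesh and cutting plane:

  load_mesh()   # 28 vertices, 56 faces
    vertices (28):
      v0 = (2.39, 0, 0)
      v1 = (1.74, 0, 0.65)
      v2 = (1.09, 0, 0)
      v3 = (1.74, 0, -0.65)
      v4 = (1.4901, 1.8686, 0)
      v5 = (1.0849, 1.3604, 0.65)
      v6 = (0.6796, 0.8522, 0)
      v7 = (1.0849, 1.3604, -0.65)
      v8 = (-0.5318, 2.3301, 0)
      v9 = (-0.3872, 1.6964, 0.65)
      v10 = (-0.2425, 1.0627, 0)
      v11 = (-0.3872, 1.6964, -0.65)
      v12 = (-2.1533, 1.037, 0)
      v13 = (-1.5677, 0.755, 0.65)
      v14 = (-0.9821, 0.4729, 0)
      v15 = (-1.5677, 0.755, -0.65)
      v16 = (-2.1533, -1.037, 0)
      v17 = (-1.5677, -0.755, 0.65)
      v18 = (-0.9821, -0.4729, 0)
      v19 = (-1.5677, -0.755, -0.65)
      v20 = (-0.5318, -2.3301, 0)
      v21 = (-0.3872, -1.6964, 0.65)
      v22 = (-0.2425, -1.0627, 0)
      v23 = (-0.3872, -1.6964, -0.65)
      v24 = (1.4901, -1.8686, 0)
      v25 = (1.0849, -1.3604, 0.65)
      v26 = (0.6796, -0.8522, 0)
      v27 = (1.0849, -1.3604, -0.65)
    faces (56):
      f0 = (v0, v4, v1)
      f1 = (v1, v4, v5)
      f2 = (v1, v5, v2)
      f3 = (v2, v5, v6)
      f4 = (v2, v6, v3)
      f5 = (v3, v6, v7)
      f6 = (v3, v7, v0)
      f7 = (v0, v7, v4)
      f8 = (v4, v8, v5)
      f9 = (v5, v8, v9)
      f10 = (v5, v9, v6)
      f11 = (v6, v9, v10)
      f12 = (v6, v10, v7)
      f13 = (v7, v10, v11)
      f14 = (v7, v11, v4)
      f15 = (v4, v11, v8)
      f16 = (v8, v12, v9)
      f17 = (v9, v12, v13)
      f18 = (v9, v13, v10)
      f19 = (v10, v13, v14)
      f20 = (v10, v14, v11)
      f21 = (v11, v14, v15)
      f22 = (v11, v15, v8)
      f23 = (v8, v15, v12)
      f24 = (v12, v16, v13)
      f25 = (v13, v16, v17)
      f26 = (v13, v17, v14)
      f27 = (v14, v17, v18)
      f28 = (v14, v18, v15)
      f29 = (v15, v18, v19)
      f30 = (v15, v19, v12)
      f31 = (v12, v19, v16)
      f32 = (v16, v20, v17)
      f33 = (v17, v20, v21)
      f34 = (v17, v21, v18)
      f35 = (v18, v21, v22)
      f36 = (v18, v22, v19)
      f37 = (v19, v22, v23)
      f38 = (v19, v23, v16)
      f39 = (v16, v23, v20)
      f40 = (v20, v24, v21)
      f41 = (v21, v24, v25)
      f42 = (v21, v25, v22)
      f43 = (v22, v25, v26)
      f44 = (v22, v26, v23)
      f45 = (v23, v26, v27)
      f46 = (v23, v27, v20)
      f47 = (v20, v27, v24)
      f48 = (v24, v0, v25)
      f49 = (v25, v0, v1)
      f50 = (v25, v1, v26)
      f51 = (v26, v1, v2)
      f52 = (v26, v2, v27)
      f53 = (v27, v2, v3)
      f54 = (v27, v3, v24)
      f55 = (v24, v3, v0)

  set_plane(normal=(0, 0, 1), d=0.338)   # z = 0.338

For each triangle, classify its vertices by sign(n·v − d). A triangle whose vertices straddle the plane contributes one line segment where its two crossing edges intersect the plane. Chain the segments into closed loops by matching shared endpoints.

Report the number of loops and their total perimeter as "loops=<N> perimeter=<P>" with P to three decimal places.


loops=2 perimeter=21.139

Straddling triangles (28 of 56):
  (v0,v4,v1) [--+] → (1.62005, 0.896928, 0.338)–(2.052, 0, 0.338)  len=0.9955
  (v1,v4,v5) [+-+] → (1.62005, 0.896928, 0.338)–(1.2794, 1.60434, 0.338)  len=0.7852
  (v1,v5,v2) [++-] → (1.08735, 0.707408, 0.338)–(1.428, 0, 0.338)  len=0.7852
  (v2,v5,v6) [-+-] → (1.08735, 0.707408, 0.338)–(0.890356, 1.11646, 0.338)  len=0.4540
  (v4,v8,v5) [--+] → (0.308884, 1.82586, 0.338)–(1.2794, 1.60434, 0.338)  len=0.9955
  (v5,v8,v9) [+-+] → (0.308884, 1.82586, 0.338)–(-0.456608, 2.00058, 0.338)  len=0.7852
  (v5,v9,v6) [++-] → (0.124864, 1.29118, 0.338)–(0.890356, 1.11646, 0.338)  len=0.7852
  (v6,v9,v10) [-+-] → (0.124864, 1.29118, 0.338)–(-0.317744, 1.39222, 0.338)  len=0.4540
  (v8,v12,v9) [--+] → (-1.23493, 1.37989, 0.338)–(-0.456608, 2.00058, 0.338)  len=0.9955
  (v9,v12,v13) [+-+] → (-1.23493, 1.37989, 0.338)–(-1.84879, 0.89036, 0.338)  len=0.7852
  (v9,v13,v10) [++-] → (-0.931604, 0.902696, 0.338)–(-0.317744, 1.39222, 0.338)  len=0.7852
  (v10,v13,v14) [-+-] → (-0.931604, 0.902696, 0.338)–(-1.28661, 0.619592, 0.338)  len=0.4541
  (v12,v16,v13) [--+] → (-1.84879, -0.10516, 0.338)–(-1.84879, 0.89036, 0.338)  len=0.9955
  (v13,v16,v17) [+-+] → (-1.84879, -0.10516, 0.338)–(-1.84879, -0.89036, 0.338)  len=0.7852
  (v13,v17,v14) [++-] → (-1.28661, -0.165608, 0.338)–(-1.28661, 0.619592, 0.338)  len=0.7852
  (v14,v17,v18) [-+-] → (-1.28661, -0.165608, 0.338)–(-1.28661, -0.619592, 0.338)  len=0.4540
  (v16,v20,v17) [--+] → (-1.07047, -1.51105, 0.338)–(-1.84879, -0.89036, 0.338)  len=0.9955
  (v17,v20,v21) [+-+] → (-1.07047, -1.51105, 0.338)–(-0.456608, -2.00058, 0.338)  len=0.7852
  (v17,v21,v18) [++-] → (-0.672752, -1.10912, 0.338)–(-1.28661, -0.619592, 0.338)  len=0.7852
  (v18,v21,v22) [-+-] → (-0.672752, -1.10912, 0.338)–(-0.317744, -1.39222, 0.338)  len=0.4541
  (v20,v24,v21) [--+] → (0.513904, -1.77906, 0.338)–(-0.456608, -2.00058, 0.338)  len=0.9955
  (v21,v24,v25) [+-+] → (0.513904, -1.77906, 0.338)–(1.2794, -1.60434, 0.338)  len=0.7852
  (v21,v25,v22) [++-] → (0.447748, -1.2175, 0.338)–(-0.317744, -1.39222, 0.338)  len=0.7852
  (v22,v25,v26) [-+-] → (0.447748, -1.2175, 0.338)–(0.890356, -1.11646, 0.338)  len=0.4540
  (v24,v0,v25) [--+] → (1.71135, -0.707408, 0.338)–(1.2794, -1.60434, 0.338)  len=0.9955
  (v25,v0,v1) [+-+] → (1.71135, -0.707408, 0.338)–(2.052, 0, 0.338)  len=0.7852
  (v25,v1,v26) [++-] → (1.23101, -0.409056, 0.338)–(0.890356, -1.11646, 0.338)  len=0.7852
  (v26,v1,v2) [-+-] → (1.23101, -0.409056, 0.338)–(1.428, 0, 0.338)  len=0.4540

Chained into 2 loop(s):
  loop 1: 14 segments, perimeter = 12.4647
  loop 2: 14 segments, perimeter = 8.6743
Total perimeter = 21.139


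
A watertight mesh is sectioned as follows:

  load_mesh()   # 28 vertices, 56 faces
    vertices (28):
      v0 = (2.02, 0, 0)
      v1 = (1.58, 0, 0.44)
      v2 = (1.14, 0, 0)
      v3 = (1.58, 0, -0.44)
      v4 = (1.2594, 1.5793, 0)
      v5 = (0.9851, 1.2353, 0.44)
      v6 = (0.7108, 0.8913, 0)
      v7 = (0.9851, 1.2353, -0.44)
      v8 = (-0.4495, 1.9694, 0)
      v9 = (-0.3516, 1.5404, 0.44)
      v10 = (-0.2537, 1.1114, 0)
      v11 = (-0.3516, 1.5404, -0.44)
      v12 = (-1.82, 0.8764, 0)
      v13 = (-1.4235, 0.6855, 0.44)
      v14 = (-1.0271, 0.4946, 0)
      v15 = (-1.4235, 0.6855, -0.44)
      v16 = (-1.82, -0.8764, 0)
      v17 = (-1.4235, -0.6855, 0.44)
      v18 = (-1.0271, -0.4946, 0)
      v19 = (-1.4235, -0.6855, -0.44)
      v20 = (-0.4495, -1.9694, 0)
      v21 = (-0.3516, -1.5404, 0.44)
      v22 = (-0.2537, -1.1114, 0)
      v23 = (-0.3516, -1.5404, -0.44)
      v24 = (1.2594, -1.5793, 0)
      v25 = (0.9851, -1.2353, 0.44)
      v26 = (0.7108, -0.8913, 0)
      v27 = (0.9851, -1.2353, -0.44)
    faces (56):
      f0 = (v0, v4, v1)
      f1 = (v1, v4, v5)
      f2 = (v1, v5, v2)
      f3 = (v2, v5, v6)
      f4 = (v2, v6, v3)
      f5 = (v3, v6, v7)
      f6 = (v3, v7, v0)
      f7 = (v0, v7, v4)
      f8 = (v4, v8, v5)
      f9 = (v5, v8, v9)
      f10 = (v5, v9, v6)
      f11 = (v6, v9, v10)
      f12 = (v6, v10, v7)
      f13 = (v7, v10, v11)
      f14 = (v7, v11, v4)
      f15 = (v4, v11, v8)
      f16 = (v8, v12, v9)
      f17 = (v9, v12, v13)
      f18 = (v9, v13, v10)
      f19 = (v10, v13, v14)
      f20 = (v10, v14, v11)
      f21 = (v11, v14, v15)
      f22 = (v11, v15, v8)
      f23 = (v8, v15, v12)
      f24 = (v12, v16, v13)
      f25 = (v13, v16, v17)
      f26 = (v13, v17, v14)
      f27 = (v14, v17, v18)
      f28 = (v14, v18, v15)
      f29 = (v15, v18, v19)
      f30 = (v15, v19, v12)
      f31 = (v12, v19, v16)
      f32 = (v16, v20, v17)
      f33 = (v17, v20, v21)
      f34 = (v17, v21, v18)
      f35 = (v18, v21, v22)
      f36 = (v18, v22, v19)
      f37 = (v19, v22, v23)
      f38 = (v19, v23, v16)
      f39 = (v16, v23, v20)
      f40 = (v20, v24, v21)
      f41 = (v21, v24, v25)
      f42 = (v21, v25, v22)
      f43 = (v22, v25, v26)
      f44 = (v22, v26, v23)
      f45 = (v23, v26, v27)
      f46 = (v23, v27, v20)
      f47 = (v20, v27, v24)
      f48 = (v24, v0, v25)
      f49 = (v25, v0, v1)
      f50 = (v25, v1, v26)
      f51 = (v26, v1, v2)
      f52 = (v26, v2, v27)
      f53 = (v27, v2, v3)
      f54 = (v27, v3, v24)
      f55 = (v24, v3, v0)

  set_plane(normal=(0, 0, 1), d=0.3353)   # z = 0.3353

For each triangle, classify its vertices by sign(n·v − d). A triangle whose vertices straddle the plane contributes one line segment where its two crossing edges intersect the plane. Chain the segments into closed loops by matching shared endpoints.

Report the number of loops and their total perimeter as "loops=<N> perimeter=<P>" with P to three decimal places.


loops=2 perimeter=19.195

Straddling triangles (28 of 56):
  (v0,v4,v1) [--+] → (1.50371, 0.375802, 0.3353)–(1.6847, 0, 0.3353)  len=0.4171
  (v1,v4,v5) [+-+] → (1.50371, 0.375802, 0.3353)–(1.05037, 1.31716, 0.3353)  len=1.0448
  (v1,v5,v2) [++-] → (1.02196, 0.941355, 0.3353)–(1.4753, 0, 0.3353)  len=1.0448
  (v2,v5,v6) [-+-] → (1.02196, 0.941355, 0.3353)–(0.919829, 1.15344, 0.3353)  len=0.2354
  (v4,v8,v5) [--+] → (0.64373, 1.40998, 0.3353)–(1.05037, 1.31716, 0.3353)  len=0.4171
  (v5,v8,v9) [+-+] → (0.64373, 1.40998, 0.3353)–(-0.374896, 1.64248, 0.3353)  len=1.0448
  (v5,v9,v6) [++-] → (-0.0987971, 1.38594, 0.3353)–(0.919829, 1.15344, 0.3353)  len=1.0448
  (v6,v9,v10) [-+-] → (-0.0987971, 1.38594, 0.3353)–(-0.328304, 1.43832, 0.3353)  len=0.2354
  (v8,v12,v9) [--+] → (-0.701012, 1.3824, 0.3353)–(-0.374896, 1.64248, 0.3353)  len=0.4171
  (v9,v12,v13) [+-+] → (-0.701012, 1.3824, 0.3353)–(-1.51785, 0.730926, 0.3353)  len=1.0448
  (v9,v13,v10) [++-] → (-1.14514, 0.786845, 0.3353)–(-0.328304, 1.43832, 0.3353)  len=1.0448
  (v10,v13,v14) [-+-] → (-1.14514, 0.786845, 0.3353)–(-1.32917, 0.640074, 0.3353)  len=0.2354
  (v12,v16,v13) [--+] → (-1.51785, 0.313839, 0.3353)–(-1.51785, 0.730926, 0.3353)  len=0.4171
  (v13,v16,v17) [+-+] → (-1.51785, 0.313839, 0.3353)–(-1.51785, -0.730926, 0.3353)  len=1.0448
  (v13,v17,v14) [++-] → (-1.32917, -0.40469, 0.3353)–(-1.32917, 0.640074, 0.3353)  len=1.0448
  (v14,v17,v18) [-+-] → (-1.32917, -0.40469, 0.3353)–(-1.32917, -0.640074, 0.3353)  len=0.2354
  (v16,v20,v17) [--+] → (-1.19173, -0.99101, 0.3353)–(-1.51785, -0.730926, 0.3353)  len=0.4171
  (v17,v20,v21) [+-+] → (-1.19173, -0.99101, 0.3353)–(-0.374896, -1.64248, 0.3353)  len=1.0448
  (v17,v21,v18) [++-] → (-0.512338, -1.29155, 0.3353)–(-1.32917, -0.640074, 0.3353)  len=1.0448
  (v18,v21,v22) [-+-] → (-0.512338, -1.29155, 0.3353)–(-0.328304, -1.43832, 0.3353)  len=0.2354
  (v20,v24,v21) [--+] → (0.0317448, -1.54966, 0.3353)–(-0.374896, -1.64248, 0.3353)  len=0.4171
  (v21,v24,v25) [+-+] → (0.0317448, -1.54966, 0.3353)–(1.05037, -1.31716, 0.3353)  len=1.0448
  (v21,v25,v22) [++-] → (0.690322, -1.20582, 0.3353)–(-0.328304, -1.43832, 0.3353)  len=1.0448
  (v22,v25,v26) [-+-] → (0.690322, -1.20582, 0.3353)–(0.919829, -1.15344, 0.3353)  len=0.2354
  (v24,v0,v25) [--+] → (1.23136, -0.941355, 0.3353)–(1.05037, -1.31716, 0.3353)  len=0.4171
  (v25,v0,v1) [+-+] → (1.23136, -0.941355, 0.3353)–(1.6847, 0, 0.3353)  len=1.0448
  (v25,v1,v26) [++-] → (1.37317, -0.212089, 0.3353)–(0.919829, -1.15344, 0.3353)  len=1.0448
  (v26,v1,v2) [-+-] → (1.37317, -0.212089, 0.3353)–(1.4753, 0, 0.3353)  len=0.2354

Chained into 2 loop(s):
  loop 1: 14 segments, perimeter = 10.2335
  loop 2: 14 segments, perimeter = 8.9615
Total perimeter = 19.195


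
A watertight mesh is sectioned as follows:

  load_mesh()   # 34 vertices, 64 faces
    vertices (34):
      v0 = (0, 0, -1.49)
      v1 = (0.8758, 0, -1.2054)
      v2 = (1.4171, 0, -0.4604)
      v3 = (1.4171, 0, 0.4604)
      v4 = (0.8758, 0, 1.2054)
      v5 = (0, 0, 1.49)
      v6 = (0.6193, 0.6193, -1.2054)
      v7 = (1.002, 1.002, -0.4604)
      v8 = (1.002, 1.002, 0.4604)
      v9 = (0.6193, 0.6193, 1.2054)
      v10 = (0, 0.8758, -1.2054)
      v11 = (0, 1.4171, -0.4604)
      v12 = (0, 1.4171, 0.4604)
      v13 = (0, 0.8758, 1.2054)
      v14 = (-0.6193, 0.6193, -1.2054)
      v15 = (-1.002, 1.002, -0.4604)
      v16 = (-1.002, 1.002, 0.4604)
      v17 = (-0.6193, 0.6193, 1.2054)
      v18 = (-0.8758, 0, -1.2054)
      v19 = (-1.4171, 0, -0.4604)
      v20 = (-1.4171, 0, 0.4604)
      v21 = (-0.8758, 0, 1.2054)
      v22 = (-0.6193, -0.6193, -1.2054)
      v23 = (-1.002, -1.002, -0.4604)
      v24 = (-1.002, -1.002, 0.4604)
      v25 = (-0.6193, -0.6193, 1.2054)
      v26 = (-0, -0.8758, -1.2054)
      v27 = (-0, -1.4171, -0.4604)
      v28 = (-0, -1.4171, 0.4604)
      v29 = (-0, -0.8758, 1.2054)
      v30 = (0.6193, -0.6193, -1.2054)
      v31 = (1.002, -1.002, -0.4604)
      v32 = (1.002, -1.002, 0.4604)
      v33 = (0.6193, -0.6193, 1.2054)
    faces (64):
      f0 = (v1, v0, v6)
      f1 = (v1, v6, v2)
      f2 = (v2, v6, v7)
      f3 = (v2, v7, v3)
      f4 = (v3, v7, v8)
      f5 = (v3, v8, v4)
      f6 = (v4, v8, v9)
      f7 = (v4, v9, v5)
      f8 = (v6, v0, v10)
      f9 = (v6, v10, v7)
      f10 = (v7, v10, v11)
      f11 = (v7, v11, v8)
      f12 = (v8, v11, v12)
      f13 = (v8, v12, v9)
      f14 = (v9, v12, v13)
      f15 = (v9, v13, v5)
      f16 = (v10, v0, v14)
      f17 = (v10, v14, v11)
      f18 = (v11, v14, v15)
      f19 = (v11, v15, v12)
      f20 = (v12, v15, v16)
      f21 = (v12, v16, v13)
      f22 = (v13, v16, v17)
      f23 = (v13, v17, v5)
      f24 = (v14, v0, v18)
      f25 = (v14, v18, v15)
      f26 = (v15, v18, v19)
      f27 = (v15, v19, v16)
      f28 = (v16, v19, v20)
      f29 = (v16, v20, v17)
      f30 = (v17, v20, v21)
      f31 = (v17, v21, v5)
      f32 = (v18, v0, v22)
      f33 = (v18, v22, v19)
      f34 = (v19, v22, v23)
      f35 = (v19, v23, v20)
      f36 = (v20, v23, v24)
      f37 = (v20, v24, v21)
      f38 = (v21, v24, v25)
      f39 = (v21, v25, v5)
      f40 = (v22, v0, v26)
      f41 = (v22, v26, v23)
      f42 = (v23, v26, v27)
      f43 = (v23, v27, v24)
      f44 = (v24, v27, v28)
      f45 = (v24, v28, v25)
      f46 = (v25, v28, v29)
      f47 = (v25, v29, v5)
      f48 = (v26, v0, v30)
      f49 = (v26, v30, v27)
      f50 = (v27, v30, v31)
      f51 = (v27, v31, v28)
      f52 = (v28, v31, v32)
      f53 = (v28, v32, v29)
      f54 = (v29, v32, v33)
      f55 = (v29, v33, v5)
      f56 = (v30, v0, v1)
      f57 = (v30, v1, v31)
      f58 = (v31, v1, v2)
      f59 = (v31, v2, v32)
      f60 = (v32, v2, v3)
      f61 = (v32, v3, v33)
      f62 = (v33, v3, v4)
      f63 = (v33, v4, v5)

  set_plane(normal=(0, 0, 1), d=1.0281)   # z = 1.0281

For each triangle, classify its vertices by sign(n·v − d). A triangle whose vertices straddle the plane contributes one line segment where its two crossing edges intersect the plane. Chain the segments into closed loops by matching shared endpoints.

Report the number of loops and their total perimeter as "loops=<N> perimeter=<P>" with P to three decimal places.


loops=1 perimeter=6.151

Straddling triangles (16 of 64):
  (v3,v8,v4) [--+] → (0.905834, 0.238463, 1.0281)–(1.00462, 0, 1.0281)  len=0.2581
  (v4,v8,v9) [+-+] → (0.905834, 0.238463, 1.0281)–(0.710377, 0.710377, 1.0281)  len=0.5108
  (v8,v12,v9) [--+] → (0.471915, 0.809166, 1.0281)–(0.710377, 0.710377, 1.0281)  len=0.2581
  (v9,v12,v13) [+-+] → (0.471915, 0.809166, 1.0281)–(0, 1.00462, 1.0281)  len=0.5108
  (v12,v16,v13) [--+] → (-0.238463, 0.905834, 1.0281)–(0, 1.00462, 1.0281)  len=0.2581
  (v13,v16,v17) [+-+] → (-0.238463, 0.905834, 1.0281)–(-0.710377, 0.710377, 1.0281)  len=0.5108
  (v16,v20,v17) [--+] → (-0.809166, 0.471915, 1.0281)–(-0.710377, 0.710377, 1.0281)  len=0.2581
  (v17,v20,v21) [+-+] → (-0.809166, 0.471915, 1.0281)–(-1.00462, 0, 1.0281)  len=0.5108
  (v20,v24,v21) [--+] → (-0.905834, -0.238463, 1.0281)–(-1.00462, 0, 1.0281)  len=0.2581
  (v21,v24,v25) [+-+] → (-0.905834, -0.238463, 1.0281)–(-0.710377, -0.710377, 1.0281)  len=0.5108
  (v24,v28,v25) [--+] → (-0.471915, -0.809166, 1.0281)–(-0.710377, -0.710377, 1.0281)  len=0.2581
  (v25,v28,v29) [+-+] → (-0.471915, -0.809166, 1.0281)–(0, -1.00462, 1.0281)  len=0.5108
  (v28,v32,v29) [--+] → (0.238463, -0.905834, 1.0281)–(0, -1.00462, 1.0281)  len=0.2581
  (v29,v32,v33) [+-+] → (0.238463, -0.905834, 1.0281)–(0.710377, -0.710377, 1.0281)  len=0.5108
  (v32,v3,v33) [--+] → (0.809166, -0.471915, 1.0281)–(0.710377, -0.710377, 1.0281)  len=0.2581
  (v33,v3,v4) [+-+] → (0.809166, -0.471915, 1.0281)–(1.00462, 0, 1.0281)  len=0.5108

Chained into 1 loop(s):
  loop 1: 16 segments, perimeter = 6.1512
Total perimeter = 6.151


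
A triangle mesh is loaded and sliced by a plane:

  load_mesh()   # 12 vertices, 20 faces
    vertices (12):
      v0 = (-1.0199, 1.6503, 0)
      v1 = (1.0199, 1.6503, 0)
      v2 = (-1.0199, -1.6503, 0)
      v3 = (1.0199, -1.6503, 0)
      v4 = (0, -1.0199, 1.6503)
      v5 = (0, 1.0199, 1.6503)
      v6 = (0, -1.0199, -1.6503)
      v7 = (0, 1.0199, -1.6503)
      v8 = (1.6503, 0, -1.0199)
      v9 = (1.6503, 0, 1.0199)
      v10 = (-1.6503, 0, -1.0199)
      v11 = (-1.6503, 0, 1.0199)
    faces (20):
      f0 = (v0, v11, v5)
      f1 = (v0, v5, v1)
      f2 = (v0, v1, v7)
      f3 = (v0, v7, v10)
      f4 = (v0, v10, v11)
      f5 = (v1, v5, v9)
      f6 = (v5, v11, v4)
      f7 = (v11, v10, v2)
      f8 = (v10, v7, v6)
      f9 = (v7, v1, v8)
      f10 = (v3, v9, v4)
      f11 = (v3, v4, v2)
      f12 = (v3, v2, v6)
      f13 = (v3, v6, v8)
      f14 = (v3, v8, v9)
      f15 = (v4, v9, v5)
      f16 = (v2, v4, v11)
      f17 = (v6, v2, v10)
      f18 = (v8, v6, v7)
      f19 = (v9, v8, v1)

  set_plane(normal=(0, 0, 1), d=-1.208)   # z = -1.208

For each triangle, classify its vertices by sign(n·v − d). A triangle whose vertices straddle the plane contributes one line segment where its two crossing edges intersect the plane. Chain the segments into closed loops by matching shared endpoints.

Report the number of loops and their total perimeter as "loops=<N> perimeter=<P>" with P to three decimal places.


loops=1 perimeter=7.314

Straddling triangles (8 of 20):
  (v0,v1,v7) [++-] → (0.273345, 1.18885, -1.208)–(-0.273345, 1.18885, -1.208)  len=0.5467
  (v0,v7,v10) [+-+] → (-0.273345, 1.18885, -1.208)–(-1.15788, 0.30432, -1.208)  len=1.2509
  (v10,v7,v6) [+--] → (-1.15788, 0.30432, -1.208)–(-1.15788, -0.30432, -1.208)  len=0.6086
  (v7,v1,v8) [-++] → (0.273345, 1.18885, -1.208)–(1.15788, 0.30432, -1.208)  len=1.2509
  (v3,v2,v6) [++-] → (-0.273345, -1.18885, -1.208)–(0.273345, -1.18885, -1.208)  len=0.5467
  (v3,v6,v8) [+-+] → (0.273345, -1.18885, -1.208)–(1.15788, -0.30432, -1.208)  len=1.2509
  (v6,v2,v10) [-++] → (-0.273345, -1.18885, -1.208)–(-1.15788, -0.30432, -1.208)  len=1.2509
  (v8,v6,v7) [+--] → (1.15788, -0.30432, -1.208)–(1.15788, 0.30432, -1.208)  len=0.6086

Chained into 1 loop(s):
  loop 1: 8 segments, perimeter = 7.3143
Total perimeter = 7.314


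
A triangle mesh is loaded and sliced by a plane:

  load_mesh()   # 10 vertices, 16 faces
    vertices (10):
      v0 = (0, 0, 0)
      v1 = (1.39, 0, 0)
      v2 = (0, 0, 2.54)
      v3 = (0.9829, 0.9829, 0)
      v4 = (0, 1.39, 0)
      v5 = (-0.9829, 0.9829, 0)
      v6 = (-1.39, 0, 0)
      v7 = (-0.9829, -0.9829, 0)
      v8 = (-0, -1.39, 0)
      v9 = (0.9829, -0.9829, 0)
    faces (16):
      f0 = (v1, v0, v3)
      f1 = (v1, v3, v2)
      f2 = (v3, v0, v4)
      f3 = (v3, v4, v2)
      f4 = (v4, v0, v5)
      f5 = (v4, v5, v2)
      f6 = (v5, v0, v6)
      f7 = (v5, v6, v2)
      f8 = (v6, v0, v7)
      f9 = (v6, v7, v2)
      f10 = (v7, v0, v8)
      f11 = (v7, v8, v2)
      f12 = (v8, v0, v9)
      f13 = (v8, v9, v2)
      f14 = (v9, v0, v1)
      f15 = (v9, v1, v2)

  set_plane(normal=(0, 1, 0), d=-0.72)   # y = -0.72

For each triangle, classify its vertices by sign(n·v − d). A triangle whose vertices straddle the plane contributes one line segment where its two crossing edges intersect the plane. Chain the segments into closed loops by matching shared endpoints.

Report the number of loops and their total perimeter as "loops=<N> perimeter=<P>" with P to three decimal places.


loops=1 perimeter=5.538

Straddling triangles (8 of 16):
  (v6,v0,v7) [++-] → (-0.72, -0.72, 0)–(-1.09179, -0.72, 0)  len=0.3718
  (v6,v7,v2) [+-+] → (-1.09179, -0.72, 0)–(-0.72, -0.72, 0.679383)  len=0.7745
  (v7,v0,v8) [-+-] → (-0.72, -0.72, 0)–(0, -0.72, 0)  len=0.7200
  (v7,v8,v2) [--+] → (0, -0.72, 1.22432)–(-0.72, -0.72, 0.679383)  len=0.9030
  (v8,v0,v9) [-+-] → (0, -0.72, 0)–(0.72, -0.72, 0)  len=0.7200
  (v8,v9,v2) [--+] → (0.72, -0.72, 0.679383)–(0, -0.72, 1.22432)  len=0.9030
  (v9,v0,v1) [-++] → (0.72, -0.72, 0)–(1.09179, -0.72, 0)  len=0.3718
  (v9,v1,v2) [-++] → (1.09179, -0.72, 0)–(0.72, -0.72, 0.679383)  len=0.7745

Chained into 1 loop(s):
  loop 1: 8 segments, perimeter = 5.5384
Total perimeter = 5.538


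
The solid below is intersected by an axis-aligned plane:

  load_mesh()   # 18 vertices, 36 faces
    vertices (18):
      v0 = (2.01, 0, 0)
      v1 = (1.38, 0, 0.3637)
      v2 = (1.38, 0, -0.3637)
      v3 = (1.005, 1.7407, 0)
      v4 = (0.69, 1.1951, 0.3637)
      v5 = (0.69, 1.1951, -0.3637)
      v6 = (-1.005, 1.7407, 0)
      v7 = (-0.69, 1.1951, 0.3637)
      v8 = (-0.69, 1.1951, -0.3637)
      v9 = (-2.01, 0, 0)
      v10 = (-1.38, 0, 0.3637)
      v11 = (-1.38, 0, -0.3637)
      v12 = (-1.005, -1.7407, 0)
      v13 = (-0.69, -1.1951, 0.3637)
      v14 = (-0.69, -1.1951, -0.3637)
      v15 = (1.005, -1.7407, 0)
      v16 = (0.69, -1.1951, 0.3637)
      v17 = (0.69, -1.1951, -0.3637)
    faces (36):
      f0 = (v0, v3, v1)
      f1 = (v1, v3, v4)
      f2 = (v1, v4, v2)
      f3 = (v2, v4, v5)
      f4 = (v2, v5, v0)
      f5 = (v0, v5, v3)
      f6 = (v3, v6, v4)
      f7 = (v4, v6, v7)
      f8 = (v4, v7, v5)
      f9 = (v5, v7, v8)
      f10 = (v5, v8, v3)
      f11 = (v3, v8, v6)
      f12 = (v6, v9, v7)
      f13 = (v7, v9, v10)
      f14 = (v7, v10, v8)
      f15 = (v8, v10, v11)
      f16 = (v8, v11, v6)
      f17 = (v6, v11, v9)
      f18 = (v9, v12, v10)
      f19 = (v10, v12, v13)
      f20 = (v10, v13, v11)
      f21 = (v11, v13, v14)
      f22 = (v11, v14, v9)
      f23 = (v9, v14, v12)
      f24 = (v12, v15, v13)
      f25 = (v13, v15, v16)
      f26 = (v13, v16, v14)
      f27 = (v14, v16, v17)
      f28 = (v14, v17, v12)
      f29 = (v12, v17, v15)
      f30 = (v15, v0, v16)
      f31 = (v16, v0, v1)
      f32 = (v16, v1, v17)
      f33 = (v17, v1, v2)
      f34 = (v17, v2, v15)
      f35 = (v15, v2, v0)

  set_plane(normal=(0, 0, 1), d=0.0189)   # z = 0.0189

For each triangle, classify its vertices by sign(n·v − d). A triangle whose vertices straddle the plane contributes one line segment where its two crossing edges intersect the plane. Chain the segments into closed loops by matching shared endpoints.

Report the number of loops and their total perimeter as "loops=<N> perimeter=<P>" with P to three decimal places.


loops=2 perimeter=20.143

Straddling triangles (24 of 36):
  (v0,v3,v1) [--+] → (1.02449, 1.65024, 0.0189)–(1.97726, 0, 0.0189)  len=1.9055
  (v1,v3,v4) [+-+] → (1.02449, 1.65024, 0.0189)–(0.988631, 1.71235, 0.0189)  len=0.0717
  (v1,v4,v2) [++-] → (1.01707, 0.628602, 0.0189)–(1.38, 0, 0.0189)  len=0.7258
  (v2,v4,v5) [-+-] → (1.01707, 0.628602, 0.0189)–(0.69, 1.1951, 0.0189)  len=0.6541
  (v3,v6,v4) [--+] → (-0.916918, 1.71235, 0.0189)–(0.988631, 1.71235, 0.0189)  len=1.9055
  (v4,v6,v7) [+-+] → (-0.916918, 1.71235, 0.0189)–(-0.988631, 1.71235, 0.0189)  len=0.0717
  (v4,v7,v5) [++-] → (-0.0358565, 1.1951, 0.0189)–(0.69, 1.1951, 0.0189)  len=0.7259
  (v5,v7,v8) [-+-] → (-0.0358565, 1.1951, 0.0189)–(-0.69, 1.1951, 0.0189)  len=0.6541
  (v6,v9,v7) [--+] → (-1.94141, 0.0621045, 0.0189)–(-0.988631, 1.71235, 0.0189)  len=1.9055
  (v7,v9,v10) [+-+] → (-1.94141, 0.0621045, 0.0189)–(-1.97726, 0, 0.0189)  len=0.0717
  (v7,v10,v8) [++-] → (-1.05293, 0.566498, 0.0189)–(-0.69, 1.1951, 0.0189)  len=0.7258
  (v8,v10,v11) [-+-] → (-1.05293, 0.566498, 0.0189)–(-1.38, 0, 0.0189)  len=0.6541
  (v9,v12,v10) [--+] → (-1.02449, -1.65024, 0.0189)–(-1.97726, 0, 0.0189)  len=1.9055
  (v10,v12,v13) [+-+] → (-1.02449, -1.65024, 0.0189)–(-0.988631, -1.71235, 0.0189)  len=0.0717
  (v10,v13,v11) [++-] → (-1.01707, -0.628602, 0.0189)–(-1.38, 0, 0.0189)  len=0.7258
  (v11,v13,v14) [-+-] → (-1.01707, -0.628602, 0.0189)–(-0.69, -1.1951, 0.0189)  len=0.6541
  (v12,v15,v13) [--+] → (0.916918, -1.71235, 0.0189)–(-0.988631, -1.71235, 0.0189)  len=1.9055
  (v13,v15,v16) [+-+] → (0.916918, -1.71235, 0.0189)–(0.988631, -1.71235, 0.0189)  len=0.0717
  (v13,v16,v14) [++-] → (0.0358565, -1.1951, 0.0189)–(-0.69, -1.1951, 0.0189)  len=0.7259
  (v14,v16,v17) [-+-] → (0.0358565, -1.1951, 0.0189)–(0.69, -1.1951, 0.0189)  len=0.6541
  (v15,v0,v16) [--+] → (1.94141, -0.0621045, 0.0189)–(0.988631, -1.71235, 0.0189)  len=1.9055
  (v16,v0,v1) [+-+] → (1.94141, -0.0621045, 0.0189)–(1.97726, 0, 0.0189)  len=0.0717
  (v16,v1,v17) [++-] → (1.05293, -0.566498, 0.0189)–(0.69, -1.1951, 0.0189)  len=0.7258
  (v17,v1,v2) [-+-] → (1.05293, -0.566498, 0.0189)–(1.38, 0, 0.0189)  len=0.6541

Chained into 2 loop(s):
  loop 1: 12 segments, perimeter = 11.8635
  loop 2: 12 segments, perimeter = 8.2799
Total perimeter = 20.143


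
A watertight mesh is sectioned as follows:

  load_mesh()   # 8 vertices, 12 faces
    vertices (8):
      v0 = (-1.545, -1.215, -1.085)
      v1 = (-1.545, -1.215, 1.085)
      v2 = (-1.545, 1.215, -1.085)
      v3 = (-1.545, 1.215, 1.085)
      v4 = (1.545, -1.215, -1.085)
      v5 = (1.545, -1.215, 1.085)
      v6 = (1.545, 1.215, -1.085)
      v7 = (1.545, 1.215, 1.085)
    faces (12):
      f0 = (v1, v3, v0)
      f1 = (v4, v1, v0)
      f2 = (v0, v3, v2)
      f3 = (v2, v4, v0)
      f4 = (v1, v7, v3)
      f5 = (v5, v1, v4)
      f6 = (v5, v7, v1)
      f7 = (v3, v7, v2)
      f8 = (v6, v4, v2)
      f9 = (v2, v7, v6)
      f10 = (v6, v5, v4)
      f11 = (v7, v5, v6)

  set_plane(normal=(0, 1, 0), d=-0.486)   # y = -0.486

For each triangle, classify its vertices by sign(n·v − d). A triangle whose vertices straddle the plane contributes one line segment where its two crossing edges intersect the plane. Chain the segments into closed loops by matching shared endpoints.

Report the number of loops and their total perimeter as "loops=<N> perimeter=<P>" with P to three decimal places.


loops=1 perimeter=10.520

Straddling triangles (8 of 12):
  (v1,v3,v0) [-+-] → (-1.545, -0.486, 1.085)–(-1.545, -0.486, -0.434)  len=1.5190
  (v0,v3,v2) [-++] → (-1.545, -0.486, -0.434)–(-1.545, -0.486, -1.085)  len=0.6510
  (v2,v4,v0) [+--] → (0.618, -0.486, -1.085)–(-1.545, -0.486, -1.085)  len=2.1630
  (v1,v7,v3) [-++] → (-0.618, -0.486, 1.085)–(-1.545, -0.486, 1.085)  len=0.9270
  (v5,v7,v1) [-+-] → (1.545, -0.486, 1.085)–(-0.618, -0.486, 1.085)  len=2.1630
  (v6,v4,v2) [+-+] → (1.545, -0.486, -1.085)–(0.618, -0.486, -1.085)  len=0.9270
  (v6,v5,v4) [+--] → (1.545, -0.486, 0.434)–(1.545, -0.486, -1.085)  len=1.5190
  (v7,v5,v6) [+-+] → (1.545, -0.486, 1.085)–(1.545, -0.486, 0.434)  len=0.6510

Chained into 1 loop(s):
  loop 1: 8 segments, perimeter = 10.5200
Total perimeter = 10.520


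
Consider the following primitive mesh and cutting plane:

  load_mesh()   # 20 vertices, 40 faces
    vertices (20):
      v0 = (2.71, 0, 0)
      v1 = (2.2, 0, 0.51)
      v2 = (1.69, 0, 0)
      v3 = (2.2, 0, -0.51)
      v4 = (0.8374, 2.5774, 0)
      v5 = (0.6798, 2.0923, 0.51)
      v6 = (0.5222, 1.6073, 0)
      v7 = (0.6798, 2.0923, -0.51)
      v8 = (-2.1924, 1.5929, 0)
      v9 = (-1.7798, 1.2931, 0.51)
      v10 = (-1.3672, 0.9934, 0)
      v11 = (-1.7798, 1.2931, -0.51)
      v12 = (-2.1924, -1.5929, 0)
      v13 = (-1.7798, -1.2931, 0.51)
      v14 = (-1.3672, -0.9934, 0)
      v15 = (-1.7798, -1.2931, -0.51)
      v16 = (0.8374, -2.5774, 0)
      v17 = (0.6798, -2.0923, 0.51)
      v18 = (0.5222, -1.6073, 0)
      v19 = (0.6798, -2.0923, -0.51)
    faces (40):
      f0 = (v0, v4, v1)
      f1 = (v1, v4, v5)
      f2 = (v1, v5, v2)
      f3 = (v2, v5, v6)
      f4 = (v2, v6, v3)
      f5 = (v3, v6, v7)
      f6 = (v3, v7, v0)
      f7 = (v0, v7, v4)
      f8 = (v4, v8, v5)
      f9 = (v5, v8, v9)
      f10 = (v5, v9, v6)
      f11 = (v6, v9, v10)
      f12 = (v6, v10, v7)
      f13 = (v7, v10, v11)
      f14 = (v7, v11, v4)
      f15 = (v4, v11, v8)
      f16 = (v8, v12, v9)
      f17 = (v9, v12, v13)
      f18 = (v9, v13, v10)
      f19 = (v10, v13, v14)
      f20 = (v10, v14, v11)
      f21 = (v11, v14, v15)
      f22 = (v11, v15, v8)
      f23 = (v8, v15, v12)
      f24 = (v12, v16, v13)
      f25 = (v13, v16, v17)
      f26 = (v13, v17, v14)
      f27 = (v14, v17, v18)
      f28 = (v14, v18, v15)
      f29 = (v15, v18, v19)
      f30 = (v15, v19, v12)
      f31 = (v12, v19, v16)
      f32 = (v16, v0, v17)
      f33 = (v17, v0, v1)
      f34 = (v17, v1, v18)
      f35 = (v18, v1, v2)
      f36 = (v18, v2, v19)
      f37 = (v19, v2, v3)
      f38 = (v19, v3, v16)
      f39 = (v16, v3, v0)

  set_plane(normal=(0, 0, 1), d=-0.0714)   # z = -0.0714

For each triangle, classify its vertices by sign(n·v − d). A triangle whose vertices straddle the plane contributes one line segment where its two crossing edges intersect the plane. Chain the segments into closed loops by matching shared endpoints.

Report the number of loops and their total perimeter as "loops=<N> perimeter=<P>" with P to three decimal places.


Straddling triangles (20 of 40):
  (v2,v6,v3) [++-] → (0.757092, 1.38228, -0.0714)–(1.7614, 0, -0.0714)  len=1.7086
  (v3,v6,v7) [-+-] → (0.757092, 1.38228, -0.0714)–(0.544264, 1.6752, -0.0714)  len=0.3621
  (v3,v7,v0) [--+] → (2.42577, 0.292922, -0.0714)–(2.6386, 0, -0.0714)  len=0.3621
  (v0,v7,v4) [+-+] → (2.42577, 0.292922, -0.0714)–(0.815336, 2.50949, -0.0714)  len=2.7398
  (v6,v10,v7) [++-] → (-1.08062, 1.14725, -0.0714)–(0.544264, 1.6752, -0.0714)  len=1.7085
  (v7,v10,v11) [-+-] → (-1.08062, 1.14725, -0.0714)–(-1.42496, 1.03536, -0.0714)  len=0.3621
  (v7,v11,v4) [--+] → (0.470992, 2.3976, -0.0714)–(0.815336, 2.50949, -0.0714)  len=0.3621
  (v4,v11,v8) [+-+] → (0.470992, 2.3976, -0.0714)–(-2.13464, 1.55093, -0.0714)  len=2.7397
  (v10,v14,v11) [++-] → (-1.42496, -0.67329, -0.0714)–(-1.42496, 1.03536, -0.0714)  len=1.7086
  (v11,v14,v15) [-+-] → (-1.42496, -0.67329, -0.0714)–(-1.42496, -1.03536, -0.0714)  len=0.3621
  (v11,v15,v8) [--+] → (-2.13464, 1.18886, -0.0714)–(-2.13464, 1.55093, -0.0714)  len=0.3621
  (v8,v15,v12) [+-+] → (-2.13464, 1.18886, -0.0714)–(-2.13464, -1.55093, -0.0714)  len=2.7398
  (v14,v18,v15) [++-] → (0.19992, -1.56331, -0.0714)–(-1.42496, -1.03536, -0.0714)  len=1.7085
  (v15,v18,v19) [-+-] → (0.19992, -1.56331, -0.0714)–(0.544264, -1.6752, -0.0714)  len=0.3621
  (v15,v19,v12) [--+] → (-1.79029, -1.66282, -0.0714)–(-2.13464, -1.55093, -0.0714)  len=0.3621
  (v12,v19,v16) [+-+] → (-1.79029, -1.66282, -0.0714)–(0.815336, -2.50949, -0.0714)  len=2.7397
  (v18,v2,v19) [++-] → (1.54857, -0.292922, -0.0714)–(0.544264, -1.6752, -0.0714)  len=1.7086
  (v19,v2,v3) [-+-] → (1.54857, -0.292922, -0.0714)–(1.7614, 0, -0.0714)  len=0.3621
  (v19,v3,v16) [--+] → (1.02816, -2.21656, -0.0714)–(0.815336, -2.50949, -0.0714)  len=0.3621
  (v16,v3,v0) [+-+] → (1.02816, -2.21656, -0.0714)–(2.6386, 0, -0.0714)  len=2.7398

Chained into 2 loop(s):
  loop 1: 10 segments, perimeter = 10.3532
  loop 2: 10 segments, perimeter = 15.5093
Total perimeter = 25.862

loops=2 perimeter=25.862
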